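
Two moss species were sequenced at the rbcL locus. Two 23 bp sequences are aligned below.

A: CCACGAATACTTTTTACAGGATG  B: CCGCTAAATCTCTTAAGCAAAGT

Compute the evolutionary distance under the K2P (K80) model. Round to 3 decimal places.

0.892

Of 23 sites, 4 differences are transitions and 8 are transversions, so P = 4/23 ≈ 0.173913 and Q = 8/23 ≈ 0.347826.
Under the Kimura two-parameter model, d = −½ ln(1 − 2P − Q) − ¼ ln(1 − 2Q).
1 − 2P − Q = 0.304348, giving −½ ln(0.304348) = 0.594792.
1 − 2Q = 0.304348, giving −¼ ln(0.304348) = 0.297396.
d = 0.594792 + 0.297396 = 0.892188.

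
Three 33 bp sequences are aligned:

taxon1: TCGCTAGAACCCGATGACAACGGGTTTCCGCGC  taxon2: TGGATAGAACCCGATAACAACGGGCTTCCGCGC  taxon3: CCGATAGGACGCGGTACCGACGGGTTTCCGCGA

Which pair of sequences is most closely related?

taxon1 and taxon2

taxon1–taxon2: 4/33 differ, p = 0.121, d = 0.132.
taxon1–taxon3: 9/33 differ, p = 0.273, d = 0.339.
taxon2–taxon3: 9/33 differ, p = 0.273, d = 0.339.
The smallest distance is between taxon1 and taxon2.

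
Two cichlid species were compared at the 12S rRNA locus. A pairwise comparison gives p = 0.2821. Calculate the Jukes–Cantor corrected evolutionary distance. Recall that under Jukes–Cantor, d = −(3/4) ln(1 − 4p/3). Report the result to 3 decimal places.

0.354

d = −(3/4) ln(1 − 4p/3) = −0.75 ln(1 − 0.376133) = −0.75 ln(0.623867)
  = −0.75 × (-0.471818) = 0.353864 substitutions/site.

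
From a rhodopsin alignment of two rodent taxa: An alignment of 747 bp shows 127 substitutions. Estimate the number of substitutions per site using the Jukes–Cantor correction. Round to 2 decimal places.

0.19

p = 127/747 ≈ 0.170013.
d = −(3/4) ln(1 − 4p/3) = −0.75 ln(1 − 0.226684) = −0.75 ln(0.773316)
  = −0.75 × (-0.257068) = 0.192801 substitutions/site.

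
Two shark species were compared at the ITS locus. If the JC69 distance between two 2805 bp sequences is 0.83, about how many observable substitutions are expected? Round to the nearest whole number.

Invert JC69: p = (3/4)(1 − e^(−4d/3)) = 0.75 × (1 − e^(-1.106667)) = 0.75 × (1 − 0.330659) = 0.502006.
Expected differing sites = pL ≈ 0.502006 × 2805 = 1408.12683 ≈ 1408.

1408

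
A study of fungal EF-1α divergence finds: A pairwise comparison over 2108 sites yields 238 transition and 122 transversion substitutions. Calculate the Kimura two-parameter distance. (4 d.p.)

P = 238/2108 ≈ 0.112903 and Q = 122/2108 ≈ 0.057875.
Under the Kimura two-parameter model, d = −½ ln(1 − 2P − Q) − ¼ ln(1 − 2Q).
1 − 2P − Q = 0.716319, giving −½ ln(0.716319) = 0.166815.
1 − 2Q = 0.88425, giving −¼ ln(0.88425) = 0.030754.
d = 0.166815 + 0.030754 = 0.197569.

0.1976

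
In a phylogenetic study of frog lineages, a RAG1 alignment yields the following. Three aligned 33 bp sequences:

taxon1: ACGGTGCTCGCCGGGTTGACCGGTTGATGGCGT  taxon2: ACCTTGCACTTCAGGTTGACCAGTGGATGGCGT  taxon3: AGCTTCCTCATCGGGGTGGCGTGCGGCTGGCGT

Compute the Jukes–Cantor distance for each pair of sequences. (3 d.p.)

d(taxon1,taxon2) = 0.293, d(taxon1,taxon3) = 0.559, d(taxon2,taxon3) = 0.441

taxon1–taxon2: 8/33 sites differ → p ≈ 0.242424, d = −0.75 ln(1 − 0.323232) = 0.292820 ≈ 0.293.
taxon1–taxon3: 13/33 sites differ → p ≈ 0.393939, d = −0.75 ln(1 − 0.525252) = 0.558728 ≈ 0.559.
taxon2–taxon3: 11/33 sites differ → p ≈ 0.333333, d = −0.75 ln(1 − 0.444444) = 0.440839 ≈ 0.441.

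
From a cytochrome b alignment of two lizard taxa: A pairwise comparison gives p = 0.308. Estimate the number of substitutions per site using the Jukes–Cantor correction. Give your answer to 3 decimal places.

0.397

d = −(3/4) ln(1 − 4p/3) = −0.75 ln(1 − 0.410667) = −0.75 ln(0.589333)
  = −0.75 × (-0.528764) = 0.396573 substitutions/site.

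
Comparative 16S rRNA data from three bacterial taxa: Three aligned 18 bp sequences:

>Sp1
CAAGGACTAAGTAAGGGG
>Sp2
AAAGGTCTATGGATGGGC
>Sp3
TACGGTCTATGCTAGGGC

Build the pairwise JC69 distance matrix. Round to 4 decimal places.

d(Sp1,Sp2) = 0.4408, d(Sp1,Sp3) = 0.5482, d(Sp2,Sp3) = 0.3470

Sp1–Sp2: 6/18 sites differ → p ≈ 0.333333, d = −0.75 ln(1 − 0.444444) = 0.440839 ≈ 0.4408.
Sp1–Sp3: 7/18 sites differ → p ≈ 0.388889, d = −0.75 ln(1 − 0.518519) = 0.548166 ≈ 0.5482.
Sp2–Sp3: 5/18 sites differ → p ≈ 0.277778, d = −0.75 ln(1 − 0.370371) = 0.346968 ≈ 0.3470.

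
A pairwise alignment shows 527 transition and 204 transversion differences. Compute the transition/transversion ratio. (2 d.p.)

R = 527/204 = 2.583333… ≈ 2.58 (to 2 d.p.).

2.58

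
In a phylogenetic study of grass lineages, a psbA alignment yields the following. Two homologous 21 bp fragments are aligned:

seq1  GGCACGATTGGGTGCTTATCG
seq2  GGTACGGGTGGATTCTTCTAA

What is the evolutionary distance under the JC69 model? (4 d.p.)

0.5319

The sequences differ at 8 of 21 sites (3, 7, 8, 12, 14, 18, 20, 21), so p = 8/21 ≈ 0.380952.
d = −(3/4) ln(1 − 4p/3) = −0.75 ln(1 − 0.507936) = −0.75 ln(0.492064)
  = −0.75 × (-0.709146) = 0.531860 substitutions/site.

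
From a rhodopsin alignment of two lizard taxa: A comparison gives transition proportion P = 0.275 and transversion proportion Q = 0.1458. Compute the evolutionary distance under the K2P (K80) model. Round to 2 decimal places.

Under the Kimura two-parameter model, d = −½ ln(1 − 2P − Q) − ¼ ln(1 − 2Q).
1 − 2P − Q = 0.3042, giving −½ ln(0.3042) = 0.595035.
1 − 2Q = 0.7084, giving −¼ ln(0.7084) = 0.086187.
d = 0.595035 + 0.086187 = 0.681222.

0.68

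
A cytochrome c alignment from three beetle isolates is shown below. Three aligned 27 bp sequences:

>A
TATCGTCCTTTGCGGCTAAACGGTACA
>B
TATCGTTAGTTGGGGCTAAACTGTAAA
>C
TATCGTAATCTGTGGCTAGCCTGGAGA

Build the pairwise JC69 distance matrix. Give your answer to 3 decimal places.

A–B: 6/27 sites differ → p ≈ 0.222222, d = −0.75 ln(1 − 0.296296) = 0.263548 ≈ 0.264.
A–C: 9/27 sites differ → p ≈ 0.333333, d = −0.75 ln(1 − 0.444444) = 0.440839 ≈ 0.441.
B–C: 8/27 sites differ → p ≈ 0.296296, d = −0.75 ln(1 − 0.395061) = 0.376971 ≈ 0.377.

d(A,B) = 0.264, d(A,C) = 0.441, d(B,C) = 0.377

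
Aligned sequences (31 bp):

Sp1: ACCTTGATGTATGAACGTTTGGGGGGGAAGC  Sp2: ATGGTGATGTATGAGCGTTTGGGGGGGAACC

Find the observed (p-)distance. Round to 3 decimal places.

The sequences differ at 5 of 31 positions (sites 2, 3, 4, 15, 30).
p = 5/31 = 0.161290… ≈ 0.161 (to 3 d.p.).

0.161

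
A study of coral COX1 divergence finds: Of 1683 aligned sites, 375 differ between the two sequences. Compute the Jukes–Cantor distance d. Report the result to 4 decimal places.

p = 375/1683 ≈ 0.222816.
d = −(3/4) ln(1 − 4p/3) = −0.75 ln(1 − 0.297088) = −0.75 ln(0.702912)
  = −0.75 × (-0.352524) = 0.264393 substitutions/site.

0.2644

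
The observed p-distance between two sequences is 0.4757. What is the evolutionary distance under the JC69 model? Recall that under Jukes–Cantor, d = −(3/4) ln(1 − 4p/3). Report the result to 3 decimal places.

d = −(3/4) ln(1 − 4p/3) = −0.75 ln(1 − 0.634267) = −0.75 ln(0.365733)
  = −0.75 × (-1.005852) = 0.754389 substitutions/site.

0.754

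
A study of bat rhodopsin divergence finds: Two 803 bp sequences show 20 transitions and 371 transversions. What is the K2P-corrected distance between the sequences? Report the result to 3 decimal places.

P = 20/803 ≈ 0.024907 and Q = 371/803 ≈ 0.462017.
Under the Kimura two-parameter model, d = −½ ln(1 − 2P − Q) − ¼ ln(1 − 2Q).
1 − 2P − Q = 0.488169, giving −½ ln(0.488169) = 0.358547.
1 − 2Q = 0.075966, giving −¼ ln(0.075966) = 0.644367.
d = 0.358547 + 0.644367 = 1.002914.

1.003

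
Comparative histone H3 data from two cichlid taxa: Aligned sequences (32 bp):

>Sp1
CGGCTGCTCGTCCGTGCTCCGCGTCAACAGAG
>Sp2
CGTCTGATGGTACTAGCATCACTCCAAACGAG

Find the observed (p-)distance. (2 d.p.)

0.41

The sequences differ at 13 of 32 positions.
p = 13/32 = 0.40625 ≈ 0.41 (to 2 d.p.).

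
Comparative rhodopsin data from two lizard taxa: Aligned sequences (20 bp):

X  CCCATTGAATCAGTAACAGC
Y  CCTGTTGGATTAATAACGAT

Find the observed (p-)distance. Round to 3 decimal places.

The sequences differ at 8 of 20 positions (sites 3, 4, 8, 11, 13, 18, 19, 20).
p = 8/20 = 0.400.

0.400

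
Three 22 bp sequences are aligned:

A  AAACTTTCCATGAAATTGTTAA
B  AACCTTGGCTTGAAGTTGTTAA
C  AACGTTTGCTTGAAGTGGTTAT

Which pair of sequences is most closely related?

A–B: 5/22 differ, p = 0.227, d = 0.271.
A–C: 7/22 differ, p = 0.318, d = 0.414.
B–C: 4/22 differ, p = 0.182, d = 0.208.
The smallest distance is between B and C.

B and C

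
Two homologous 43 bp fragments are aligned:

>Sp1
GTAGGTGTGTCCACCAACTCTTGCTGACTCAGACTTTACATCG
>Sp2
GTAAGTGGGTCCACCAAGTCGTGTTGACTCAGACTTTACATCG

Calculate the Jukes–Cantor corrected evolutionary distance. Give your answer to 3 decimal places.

0.126

The sequences differ at 5 of 43 sites (4, 8, 18, 21, 24), so p = 5/43 ≈ 0.116279.
d = −(3/4) ln(1 − 4p/3) = −0.75 ln(1 − 0.155039) = −0.75 ln(0.844961)
  = −0.75 × (-0.168465) = 0.126349 substitutions/site.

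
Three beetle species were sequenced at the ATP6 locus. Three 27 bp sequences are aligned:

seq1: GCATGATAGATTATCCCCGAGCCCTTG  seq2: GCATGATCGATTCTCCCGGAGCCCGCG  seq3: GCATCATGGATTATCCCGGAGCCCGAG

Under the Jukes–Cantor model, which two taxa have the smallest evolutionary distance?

seq1–seq2: 5/27 differ, p = 0.185, d = 0.213.
seq1–seq3: 5/27 differ, p = 0.185, d = 0.213.
seq2–seq3: 4/27 differ, p = 0.148, d = 0.165.
The smallest distance is between seq2 and seq3.

seq2 and seq3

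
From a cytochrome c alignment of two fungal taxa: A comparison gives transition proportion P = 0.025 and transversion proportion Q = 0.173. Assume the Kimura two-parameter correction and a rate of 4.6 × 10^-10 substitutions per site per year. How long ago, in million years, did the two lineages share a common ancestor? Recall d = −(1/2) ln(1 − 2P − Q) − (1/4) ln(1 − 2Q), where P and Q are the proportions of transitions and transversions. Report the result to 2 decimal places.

252.52

Under the Kimura two-parameter model, d = −½ ln(1 − 2P − Q) − ¼ ln(1 − 2Q).
1 − 2P − Q = 0.777, giving −½ ln(0.777) = 0.126157.
1 − 2Q = 0.654, giving −¼ ln(0.654) = 0.106162.
d = 0.126157 + 0.106162 = 0.232319.
Under a molecular clock d = 2μt, so t = d/(2μ) = 0.232319 / (2 × 4.6 × 10^-10) = 252.52 million years.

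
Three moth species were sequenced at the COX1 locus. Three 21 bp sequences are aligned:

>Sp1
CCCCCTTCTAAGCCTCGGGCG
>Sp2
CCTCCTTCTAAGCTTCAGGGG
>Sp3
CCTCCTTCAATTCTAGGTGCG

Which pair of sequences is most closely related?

Sp1 and Sp2

Sp1–Sp2: 4/21 differ, p = 0.190, d = 0.220.
Sp1–Sp3: 8/21 differ, p = 0.381, d = 0.532.
Sp2–Sp3: 8/21 differ, p = 0.381, d = 0.532.
The smallest distance is between Sp1 and Sp2.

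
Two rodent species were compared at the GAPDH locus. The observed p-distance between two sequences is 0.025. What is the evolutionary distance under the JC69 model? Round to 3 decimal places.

d = −(3/4) ln(1 − 4p/3) = −0.75 ln(1 − 0.033333) = −0.75 ln(0.966667)
  = −0.75 × (-0.033901) = 0.025426 substitutions/site.

0.025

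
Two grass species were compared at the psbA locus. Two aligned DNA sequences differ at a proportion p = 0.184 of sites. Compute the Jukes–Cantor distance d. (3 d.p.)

0.211

d = −(3/4) ln(1 − 4p/3) = −0.75 ln(1 − 0.245333) = −0.75 ln(0.754667)
  = −0.75 × (-0.281479) = 0.211109 substitutions/site.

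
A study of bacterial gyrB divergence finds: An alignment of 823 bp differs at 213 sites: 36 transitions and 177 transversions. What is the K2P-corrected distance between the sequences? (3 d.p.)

P = 36/823 ≈ 0.043742 and Q = 177/823 ≈ 0.215067.
Under the Kimura two-parameter model, d = −½ ln(1 − 2P − Q) − ¼ ln(1 − 2Q).
1 − 2P − Q = 0.697449, giving −½ ln(0.697449) = 0.180163.
1 − 2Q = 0.569866, giving −¼ ln(0.569866) = 0.140589.
d = 0.180163 + 0.140589 = 0.320752.

0.321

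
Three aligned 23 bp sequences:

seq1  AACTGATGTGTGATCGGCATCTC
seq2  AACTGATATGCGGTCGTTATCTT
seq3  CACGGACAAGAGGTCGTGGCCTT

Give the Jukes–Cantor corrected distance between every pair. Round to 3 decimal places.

seq1–seq2: 6/23 sites differ → p ≈ 0.26087, d = −0.75 ln(1 − 0.347827) = 0.320584 ≈ 0.321.
seq1–seq3: 12/23 sites differ → p ≈ 0.521739, d = −0.75 ln(1 − 0.695652) = 0.892188 ≈ 0.892.
seq2–seq3: 8/23 sites differ → p ≈ 0.347826, d = −0.75 ln(1 − 0.463768) = 0.467391 ≈ 0.467.

d(seq1,seq2) = 0.321, d(seq1,seq3) = 0.892, d(seq2,seq3) = 0.467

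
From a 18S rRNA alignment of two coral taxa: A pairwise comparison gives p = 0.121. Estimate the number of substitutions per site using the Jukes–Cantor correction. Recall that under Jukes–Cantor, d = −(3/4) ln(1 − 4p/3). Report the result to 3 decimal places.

d = −(3/4) ln(1 − 4p/3) = −0.75 ln(1 − 0.161333) = −0.75 ln(0.838667)
  = −0.75 × (-0.175942) = 0.131957 substitutions/site.

0.132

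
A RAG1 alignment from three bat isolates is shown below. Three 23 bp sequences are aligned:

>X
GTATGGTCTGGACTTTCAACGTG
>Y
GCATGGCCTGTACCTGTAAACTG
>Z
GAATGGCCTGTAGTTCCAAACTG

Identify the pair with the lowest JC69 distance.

X–Y: 8/23 differ, p = 0.348, d = 0.467.
X–Z: 7/23 differ, p = 0.304, d = 0.390.
Y–Z: 5/23 differ, p = 0.217, d = 0.257.
The smallest distance is between Y and Z.

Y and Z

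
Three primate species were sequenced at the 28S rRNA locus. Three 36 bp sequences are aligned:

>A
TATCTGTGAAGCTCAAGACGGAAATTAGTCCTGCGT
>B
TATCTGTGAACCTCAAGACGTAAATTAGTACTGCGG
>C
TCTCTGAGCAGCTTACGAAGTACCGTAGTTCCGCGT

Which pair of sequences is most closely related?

A–B: 4/36 differ, p = 0.111, d = 0.120.
A–C: 12/36 differ, p = 0.333, d = 0.441.
B–C: 13/36 differ, p = 0.361, d = 0.493.
The smallest distance is between A and B.

A and B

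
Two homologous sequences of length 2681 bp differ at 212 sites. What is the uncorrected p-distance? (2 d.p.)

0.08

p = 212/2681 = 0.079074… ≈ 0.08 (to 2 d.p.).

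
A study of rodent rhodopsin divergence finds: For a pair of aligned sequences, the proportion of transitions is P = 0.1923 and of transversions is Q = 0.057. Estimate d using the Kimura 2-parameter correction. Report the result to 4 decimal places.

0.3216

Under the Kimura two-parameter model, d = −½ ln(1 − 2P − Q) − ¼ ln(1 − 2Q).
1 − 2P − Q = 0.5584, giving −½ ln(0.5584) = 0.291340.
1 − 2Q = 0.886, giving −¼ ln(0.886) = 0.030260.
d = 0.291340 + 0.030260 = 0.321600.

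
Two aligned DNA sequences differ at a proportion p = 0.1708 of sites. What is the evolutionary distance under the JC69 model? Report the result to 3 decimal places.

0.194

d = −(3/4) ln(1 − 4p/3) = −0.75 ln(1 − 0.227733) = −0.75 ln(0.772267)
  = −0.75 × (-0.258425) = 0.193819 substitutions/site.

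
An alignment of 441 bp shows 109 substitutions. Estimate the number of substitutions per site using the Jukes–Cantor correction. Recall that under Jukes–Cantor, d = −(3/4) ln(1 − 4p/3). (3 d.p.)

p = 109/441 ≈ 0.247166.
d = −(3/4) ln(1 − 4p/3) = −0.75 ln(1 − 0.329555) = −0.75 ln(0.670445)
  = −0.75 × (-0.399814) = 0.299861 substitutions/site.

0.300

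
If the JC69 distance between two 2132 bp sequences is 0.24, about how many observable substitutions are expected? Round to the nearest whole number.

Invert JC69: p = (3/4)(1 − e^(−4d/3)) = 0.75 × (1 − e^(-0.32)) = 0.75 × (1 − 0.726149) = 0.205388.
Expected differing sites = pL ≈ 0.205388 × 2132 = 437.887216 ≈ 438.

438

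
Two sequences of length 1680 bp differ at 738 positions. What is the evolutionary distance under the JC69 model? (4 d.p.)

0.6609

p = 738/1680 ≈ 0.439286.
d = −(3/4) ln(1 − 4p/3) = −0.75 ln(1 − 0.585715) = −0.75 ln(0.414285)
  = −0.75 × (-0.881201) = 0.660901 substitutions/site.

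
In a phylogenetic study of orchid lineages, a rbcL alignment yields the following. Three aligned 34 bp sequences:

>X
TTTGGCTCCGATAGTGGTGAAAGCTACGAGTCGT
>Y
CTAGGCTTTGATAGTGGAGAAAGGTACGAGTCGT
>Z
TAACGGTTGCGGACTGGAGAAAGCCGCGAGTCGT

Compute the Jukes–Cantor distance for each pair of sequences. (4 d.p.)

d(X,Y) = 0.2012, d(X,Z) = 0.5347, d(Y,Z) = 0.4770

X–Y: 6/34 sites differ → p ≈ 0.176471, d = −0.75 ln(1 − 0.235295) = 0.201199 ≈ 0.2012.
X–Z: 13/34 sites differ → p ≈ 0.382353, d = −0.75 ln(1 − 0.509804) = 0.534712 ≈ 0.5347.
Y–Z: 12/34 sites differ → p ≈ 0.352941, d = −0.75 ln(1 − 0.470588) = 0.476991 ≈ 0.4770.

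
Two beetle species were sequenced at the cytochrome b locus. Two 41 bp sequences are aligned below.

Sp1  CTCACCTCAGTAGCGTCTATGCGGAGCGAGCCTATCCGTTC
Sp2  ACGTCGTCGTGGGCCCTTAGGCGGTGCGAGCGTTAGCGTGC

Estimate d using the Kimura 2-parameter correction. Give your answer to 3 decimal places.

Of 41 sites, 5 differences are transitions and 14 are transversions, so P = 5/41 ≈ 0.121951 and Q = 14/41 ≈ 0.341463.
Under the Kimura two-parameter model, d = −½ ln(1 − 2P − Q) − ¼ ln(1 − 2Q).
1 − 2P − Q = 0.414635, giving −½ ln(0.414635) = 0.440178.
1 − 2Q = 0.317074, giving −¼ ln(0.317074) = 0.287155.
d = 0.440178 + 0.287155 = 0.727333.

0.727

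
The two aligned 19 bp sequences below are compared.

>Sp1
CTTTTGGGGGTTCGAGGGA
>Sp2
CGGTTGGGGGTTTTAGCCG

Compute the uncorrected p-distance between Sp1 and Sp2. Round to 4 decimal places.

The sequences differ at 7 of 19 positions (sites 2, 3, 13, 14, 17, 18, 19).
p = 7/19 = 0.368421… ≈ 0.3684 (to 4 d.p.).

0.3684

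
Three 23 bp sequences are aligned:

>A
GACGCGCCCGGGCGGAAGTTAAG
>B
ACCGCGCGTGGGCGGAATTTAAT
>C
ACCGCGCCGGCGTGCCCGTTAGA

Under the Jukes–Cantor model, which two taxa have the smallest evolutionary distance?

A–B: 6/23 differ, p = 0.261, d = 0.321.
A–C: 10/23 differ, p = 0.435, d = 0.650.
B–C: 10/23 differ, p = 0.435, d = 0.650.
The smallest distance is between A and B.

A and B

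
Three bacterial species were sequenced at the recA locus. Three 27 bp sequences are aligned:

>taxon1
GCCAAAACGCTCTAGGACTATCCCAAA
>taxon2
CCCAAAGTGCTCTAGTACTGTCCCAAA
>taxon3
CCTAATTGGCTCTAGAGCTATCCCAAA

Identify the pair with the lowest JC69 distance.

taxon1 and taxon2

taxon1–taxon2: 5/27 differ, p = 0.185, d = 0.213.
taxon1–taxon3: 7/27 differ, p = 0.259, d = 0.318.
taxon2–taxon3: 7/27 differ, p = 0.259, d = 0.318.
The smallest distance is between taxon1 and taxon2.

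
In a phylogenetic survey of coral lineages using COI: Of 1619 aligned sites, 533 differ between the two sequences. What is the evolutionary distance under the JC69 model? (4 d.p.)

0.4335

p = 533/1619 ≈ 0.329216.
d = −(3/4) ln(1 − 4p/3) = −0.75 ln(1 − 0.438955) = −0.75 ln(0.561045)
  = −0.75 × (-0.577954) = 0.433466 substitutions/site.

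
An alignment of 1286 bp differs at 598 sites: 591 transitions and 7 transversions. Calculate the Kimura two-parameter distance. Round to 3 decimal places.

P = 591/1286 ≈ 0.459565 and Q = 7/1286 ≈ 0.005443.
Under the Kimura two-parameter model, d = −½ ln(1 − 2P − Q) − ¼ ln(1 − 2Q).
1 − 2P − Q = 0.075427, giving −½ ln(0.075427) = 1.292295.
1 − 2Q = 0.989114, giving −¼ ln(0.989114) = 0.002736.
d = 1.292295 + 0.002736 = 1.295031.

1.295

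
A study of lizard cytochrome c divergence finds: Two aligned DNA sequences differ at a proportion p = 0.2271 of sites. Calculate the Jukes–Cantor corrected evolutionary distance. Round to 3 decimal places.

0.271

d = −(3/4) ln(1 − 4p/3) = −0.75 ln(1 − 0.3028) = −0.75 ln(0.6972)
  = −0.75 × (-0.360683) = 0.270512 substitutions/site.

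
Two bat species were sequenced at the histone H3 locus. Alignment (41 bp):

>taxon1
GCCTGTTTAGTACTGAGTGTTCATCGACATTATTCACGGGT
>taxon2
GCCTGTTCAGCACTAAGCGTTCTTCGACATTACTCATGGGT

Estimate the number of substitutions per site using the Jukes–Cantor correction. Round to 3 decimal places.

0.194

The sequences differ at 7 of 41 sites (8, 11, 15, 18, 23, 33, 37), so p = 7/41 ≈ 0.170732.
d = −(3/4) ln(1 − 4p/3) = −0.75 ln(1 − 0.227643) = −0.75 ln(0.772357)
  = −0.75 × (-0.258308) = 0.193731 substitutions/site.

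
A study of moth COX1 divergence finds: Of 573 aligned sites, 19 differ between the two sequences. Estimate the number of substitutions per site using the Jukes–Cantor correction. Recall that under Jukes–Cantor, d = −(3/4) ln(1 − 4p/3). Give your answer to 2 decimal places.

p = 19/573 ≈ 0.033159.
d = −(3/4) ln(1 − 4p/3) = −0.75 ln(1 − 0.044212) = −0.75 ln(0.955788)
  = −0.75 × (-0.045219) = 0.033914 substitutions/site.

0.03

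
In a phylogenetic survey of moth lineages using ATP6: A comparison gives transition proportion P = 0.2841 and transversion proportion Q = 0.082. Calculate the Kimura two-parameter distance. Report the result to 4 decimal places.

Under the Kimura two-parameter model, d = −½ ln(1 − 2P − Q) − ¼ ln(1 − 2Q).
1 − 2P − Q = 0.3498, giving −½ ln(0.3498) = 0.525197.
1 − 2Q = 0.836, giving −¼ ln(0.836) = 0.044782.
d = 0.525197 + 0.044782 = 0.569979.

0.5700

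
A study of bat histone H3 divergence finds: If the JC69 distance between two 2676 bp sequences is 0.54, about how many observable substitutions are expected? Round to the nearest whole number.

Invert JC69: p = (3/4)(1 − e^(−4d/3)) = 0.75 × (1 − e^(-0.72)) = 0.75 × (1 − 0.486752) = 0.384936.
Expected differing sites = pL ≈ 0.384936 × 2676 = 1030.088736 ≈ 1030.

1030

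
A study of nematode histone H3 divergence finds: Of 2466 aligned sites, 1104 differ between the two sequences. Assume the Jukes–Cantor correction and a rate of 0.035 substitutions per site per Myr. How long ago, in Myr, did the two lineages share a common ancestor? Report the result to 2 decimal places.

p = 1104/2466 ≈ 0.447689.
d = −(3/4) ln(1 − 4p/3) = −0.75 ln(1 − 0.596919) = −0.75 ln(0.403081)
  = −0.75 × (-0.908618) = 0.681464 substitutions/site.
Under a molecular clock d = 2μt, so t = d/(2μ) = 0.681464 / (2 × 0.035) = 9.74 Myr.

9.74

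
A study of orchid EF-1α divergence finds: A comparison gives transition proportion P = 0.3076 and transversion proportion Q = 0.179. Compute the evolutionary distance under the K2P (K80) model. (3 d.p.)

Under the Kimura two-parameter model, d = −½ ln(1 − 2P − Q) − ¼ ln(1 − 2Q).
1 − 2P − Q = 0.2058, giving −½ ln(0.2058) = 0.790425.
1 − 2Q = 0.642, giving −¼ ln(0.642) = 0.110792.
d = 0.790425 + 0.110792 = 0.901217.

0.901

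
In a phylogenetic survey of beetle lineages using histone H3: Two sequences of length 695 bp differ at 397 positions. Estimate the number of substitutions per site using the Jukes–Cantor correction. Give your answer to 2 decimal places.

p = 397/695 ≈ 0.571223.
d = −(3/4) ln(1 − 4p/3) = −0.75 ln(1 − 0.761631) = −0.75 ln(0.238369)
  = −0.75 × (-1.433935) = 1.075451 substitutions/site.

1.08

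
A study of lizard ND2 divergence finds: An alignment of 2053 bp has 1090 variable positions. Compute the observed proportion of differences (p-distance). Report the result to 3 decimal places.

p = 1090/2053 = 0.530930… ≈ 0.531 (to 3 d.p.).

0.531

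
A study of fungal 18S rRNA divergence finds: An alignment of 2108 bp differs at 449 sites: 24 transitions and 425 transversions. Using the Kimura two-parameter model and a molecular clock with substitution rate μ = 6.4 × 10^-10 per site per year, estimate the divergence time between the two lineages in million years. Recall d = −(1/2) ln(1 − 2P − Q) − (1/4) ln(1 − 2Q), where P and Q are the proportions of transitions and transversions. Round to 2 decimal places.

P = 24/2108 ≈ 0.011385 and Q = 425/2108 ≈ 0.201613.
Under the Kimura two-parameter model, d = −½ ln(1 − 2P − Q) − ¼ ln(1 − 2Q).
1 − 2P − Q = 0.775617, giving −½ ln(0.775617) = 0.127048.
1 − 2Q = 0.596774, giving −¼ ln(0.596774) = 0.129054.
d = 0.127048 + 0.129054 = 0.256102.
Under a molecular clock d = 2μt, so t = d/(2μ) = 0.256102 / (2 × 6.4 × 10^-10) = 200.08 million years.

200.08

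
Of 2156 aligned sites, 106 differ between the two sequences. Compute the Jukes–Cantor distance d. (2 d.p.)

p = 106/2156 ≈ 0.049165.
d = −(3/4) ln(1 − 4p/3) = −0.75 ln(1 − 0.065553) = −0.75 ln(0.934447)
  = −0.75 × (-0.067800) = 0.050850 substitutions/site.

0.05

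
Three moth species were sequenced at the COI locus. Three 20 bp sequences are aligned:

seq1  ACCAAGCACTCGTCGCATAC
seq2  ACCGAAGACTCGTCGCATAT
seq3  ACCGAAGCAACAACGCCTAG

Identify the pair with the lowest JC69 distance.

seq1 and seq2

seq1–seq2: 4/20 differ, p = 0.200, d = 0.233.
seq1–seq3: 10/20 differ, p = 0.500, d = 0.824.
seq2–seq3: 7/20 differ, p = 0.350, d = 0.471.
The smallest distance is between seq1 and seq2.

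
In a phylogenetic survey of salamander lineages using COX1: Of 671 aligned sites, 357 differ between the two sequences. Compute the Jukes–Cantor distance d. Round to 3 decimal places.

0.927

p = 357/671 ≈ 0.532042.
d = −(3/4) ln(1 − 4p/3) = −0.75 ln(1 − 0.709389) = −0.75 ln(0.290611)
  = −0.75 × (-1.235770) = 0.926828 substitutions/site.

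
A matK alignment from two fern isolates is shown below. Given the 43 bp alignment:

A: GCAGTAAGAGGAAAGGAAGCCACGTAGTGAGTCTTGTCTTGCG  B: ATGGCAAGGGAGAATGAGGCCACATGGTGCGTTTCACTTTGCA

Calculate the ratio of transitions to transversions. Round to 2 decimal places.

8.00

Transitions are A↔G and C↔T; transversions are all other mismatches.
Transitions: 16. Transversions: 2.
R = 16/2 = 8.00.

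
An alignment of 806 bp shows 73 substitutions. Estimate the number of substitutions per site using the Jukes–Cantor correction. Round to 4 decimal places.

p = 73/806 ≈ 0.090571.
d = −(3/4) ln(1 − 4p/3) = −0.75 ln(1 − 0.120761) = −0.75 ln(0.879239)
  = −0.75 × (-0.128699) = 0.096524 substitutions/site.

0.0965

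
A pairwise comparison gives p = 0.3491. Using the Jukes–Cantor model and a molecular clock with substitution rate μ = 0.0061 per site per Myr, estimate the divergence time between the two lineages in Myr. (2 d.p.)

38.51

d = −(3/4) ln(1 − 4p/3) = −0.75 ln(1 − 0.465467) = −0.75 ln(0.534533)
  = −0.75 × (-0.626362) = 0.469772 substitutions/site.
Under a molecular clock d = 2μt, so t = d/(2μ) = 0.469772 / (2 × 0.0061) = 38.51 Myr.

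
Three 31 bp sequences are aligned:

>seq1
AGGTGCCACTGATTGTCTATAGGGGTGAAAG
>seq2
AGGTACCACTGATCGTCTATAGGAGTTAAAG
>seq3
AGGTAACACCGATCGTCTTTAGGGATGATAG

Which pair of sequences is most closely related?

seq1 and seq2

seq1–seq2: 4/31 differ, p = 0.129, d = 0.142.
seq1–seq3: 7/31 differ, p = 0.226, d = 0.269.
seq2–seq3: 7/31 differ, p = 0.226, d = 0.269.
The smallest distance is between seq1 and seq2.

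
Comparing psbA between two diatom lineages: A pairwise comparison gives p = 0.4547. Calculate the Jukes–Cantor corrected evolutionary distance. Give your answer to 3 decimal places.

0.699

d = −(3/4) ln(1 − 4p/3) = −0.75 ln(1 − 0.606267) = −0.75 ln(0.393733)
  = −0.75 × (-0.932082) = 0.699062 substitutions/site.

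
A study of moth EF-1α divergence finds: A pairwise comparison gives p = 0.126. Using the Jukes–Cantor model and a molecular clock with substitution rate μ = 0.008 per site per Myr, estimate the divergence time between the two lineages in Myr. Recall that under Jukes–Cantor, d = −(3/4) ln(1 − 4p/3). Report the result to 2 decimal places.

d = −(3/4) ln(1 − 4p/3) = −0.75 ln(1 − 0.168) = −0.75 ln(0.832)
  = −0.75 × (-0.183923) = 0.137942 substitutions/site.
Under a molecular clock d = 2μt, so t = d/(2μ) = 0.137942 / (2 × 0.008) = 8.62 Myr.

8.62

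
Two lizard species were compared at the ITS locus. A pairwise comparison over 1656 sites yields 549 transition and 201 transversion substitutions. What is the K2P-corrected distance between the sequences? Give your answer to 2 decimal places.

0.84

P = 549/1656 ≈ 0.331522 and Q = 201/1656 ≈ 0.121377.
Under the Kimura two-parameter model, d = −½ ln(1 − 2P − Q) − ¼ ln(1 − 2Q).
1 − 2P − Q = 0.215579, giving −½ ln(0.215579) = 0.767214.
1 − 2Q = 0.757246, giving −¼ ln(0.757246) = 0.069517.
d = 0.767214 + 0.069517 = 0.836731.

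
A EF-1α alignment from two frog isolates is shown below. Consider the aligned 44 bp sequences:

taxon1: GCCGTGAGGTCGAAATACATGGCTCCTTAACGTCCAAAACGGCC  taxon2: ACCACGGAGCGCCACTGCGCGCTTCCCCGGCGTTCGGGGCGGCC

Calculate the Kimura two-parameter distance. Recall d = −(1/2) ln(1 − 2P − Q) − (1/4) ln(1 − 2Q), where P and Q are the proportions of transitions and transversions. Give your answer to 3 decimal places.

Of 44 sites, 19 differences are transitions and 5 are transversions, so P = 19/44 ≈ 0.431818 and Q = 5/44 ≈ 0.113636.
Under the Kimura two-parameter model, d = −½ ln(1 − 2P − Q) − ¼ ln(1 − 2Q).
1 − 2P − Q = 0.022728, giving −½ ln(0.022728) = 1.892079.
1 − 2Q = 0.772728, giving −¼ ln(0.772728) = 0.064457.
d = 1.892079 + 0.064457 = 1.956536.

1.957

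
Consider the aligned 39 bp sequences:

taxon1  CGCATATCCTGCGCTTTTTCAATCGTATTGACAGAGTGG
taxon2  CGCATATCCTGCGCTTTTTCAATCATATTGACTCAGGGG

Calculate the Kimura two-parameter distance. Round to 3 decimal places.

Of 39 sites, 1 differences are transitions and 3 are transversions, so P = 1/39 ≈ 0.025641 and Q = 3/39 ≈ 0.076923.
Under the Kimura two-parameter model, d = −½ ln(1 − 2P − Q) − ¼ ln(1 − 2Q).
1 − 2P − Q = 0.871795, giving −½ ln(0.871795) = 0.068600.
1 − 2Q = 0.846154, giving −¼ ln(0.846154) = 0.041763.
d = 0.068600 + 0.041763 = 0.110363.

0.110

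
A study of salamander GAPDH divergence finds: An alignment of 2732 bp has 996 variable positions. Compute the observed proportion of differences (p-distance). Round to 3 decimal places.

p = 996/2732 = 0.364568… ≈ 0.365 (to 3 d.p.).

0.365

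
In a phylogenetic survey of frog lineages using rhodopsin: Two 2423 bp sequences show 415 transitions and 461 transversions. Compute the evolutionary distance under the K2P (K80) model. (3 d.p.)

0.500

P = 415/2423 ≈ 0.171275 and Q = 461/2423 ≈ 0.19026.
Under the Kimura two-parameter model, d = −½ ln(1 − 2P − Q) − ¼ ln(1 − 2Q).
1 − 2P − Q = 0.46719, giving −½ ln(0.46719) = 0.380510.
1 − 2Q = 0.61948, giving −¼ ln(0.61948) = 0.119719.
d = 0.380510 + 0.119719 = 0.500229.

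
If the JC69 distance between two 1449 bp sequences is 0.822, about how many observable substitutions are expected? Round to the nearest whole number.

Invert JC69: p = (3/4)(1 − e^(−4d/3)) = 0.75 × (1 − e^(-1.096)) = 0.75 × (1 − 0.334205) = 0.499346.
Expected differing sites = pL ≈ 0.499346 × 1449 = 723.552354 ≈ 724.

724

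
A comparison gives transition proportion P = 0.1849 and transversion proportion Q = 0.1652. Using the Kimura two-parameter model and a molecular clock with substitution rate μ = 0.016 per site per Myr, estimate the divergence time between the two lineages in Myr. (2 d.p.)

Under the Kimura two-parameter model, d = −½ ln(1 − 2P − Q) − ¼ ln(1 − 2Q).
1 − 2P − Q = 0.465, giving −½ ln(0.465) = 0.382859.
1 − 2Q = 0.6696, giving −¼ ln(0.6696) = 0.100269.
d = 0.382859 + 0.100269 = 0.483128.
Under a molecular clock d = 2μt, so t = d/(2μ) = 0.483128 / (2 × 0.016) = 15.10 Myr.

15.10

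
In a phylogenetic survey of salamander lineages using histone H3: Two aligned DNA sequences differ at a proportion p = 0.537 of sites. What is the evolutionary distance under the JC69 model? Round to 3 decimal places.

d = −(3/4) ln(1 − 4p/3) = −0.75 ln(1 − 0.716) = −0.75 ln(0.284)
  = −0.75 × (-1.258781) = 0.944086 substitutions/site.

0.944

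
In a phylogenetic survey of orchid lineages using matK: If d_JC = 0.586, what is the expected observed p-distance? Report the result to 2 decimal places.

0.41

p = (3/4)(1 − e^(−4d/3)) = 0.75 × (1 − e^(-0.781333)) = 0.75 × (1 − 0.457795) = 0.406654.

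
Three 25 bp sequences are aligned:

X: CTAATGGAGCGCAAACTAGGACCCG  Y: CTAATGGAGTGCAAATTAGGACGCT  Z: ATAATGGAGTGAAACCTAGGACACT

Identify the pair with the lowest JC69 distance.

X and Y

X–Y: 4/25 differ, p = 0.160, d = 0.180.
X–Z: 6/25 differ, p = 0.240, d = 0.289.
Y–Z: 5/25 differ, p = 0.200, d = 0.233.
The smallest distance is between X and Y.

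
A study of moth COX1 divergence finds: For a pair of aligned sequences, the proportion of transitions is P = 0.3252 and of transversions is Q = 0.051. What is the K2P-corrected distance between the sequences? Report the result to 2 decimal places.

Under the Kimura two-parameter model, d = −½ ln(1 − 2P − Q) − ¼ ln(1 − 2Q).
1 − 2P − Q = 0.2986, giving −½ ln(0.2986) = 0.604325.
1 − 2Q = 0.898, giving −¼ ln(0.898) = 0.026896.
d = 0.604325 + 0.026896 = 0.631221.

0.63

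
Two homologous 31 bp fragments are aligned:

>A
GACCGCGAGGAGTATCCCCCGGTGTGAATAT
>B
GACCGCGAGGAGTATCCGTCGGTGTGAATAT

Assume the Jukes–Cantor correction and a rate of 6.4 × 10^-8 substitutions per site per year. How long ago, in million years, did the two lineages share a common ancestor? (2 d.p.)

The sequences differ at 2 of 31 sites (18, 19), so p = 2/31 ≈ 0.064516.
d = −(3/4) ln(1 − 4p/3) = −0.75 ln(1 − 0.086021) = −0.75 ln(0.913979)
  = −0.75 × (-0.089948) = 0.067461 substitutions/site.
Under a molecular clock d = 2μt, so t = d/(2μ) = 0.067461 / (2 × 6.4 × 10^-8) = 0.53 million years.

0.53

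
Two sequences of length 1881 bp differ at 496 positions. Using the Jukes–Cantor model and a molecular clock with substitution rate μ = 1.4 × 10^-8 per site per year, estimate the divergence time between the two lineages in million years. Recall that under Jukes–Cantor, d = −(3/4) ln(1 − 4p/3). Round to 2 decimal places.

11.60

p = 496/1881 ≈ 0.26369.
d = −(3/4) ln(1 − 4p/3) = −0.75 ln(1 − 0.351587) = −0.75 ln(0.648413)
  = −0.75 × (-0.433227) = 0.324920 substitutions/site.
Under a molecular clock d = 2μt, so t = d/(2μ) = 0.324920 / (2 × 1.4 × 10^-8) = 11.60 million years.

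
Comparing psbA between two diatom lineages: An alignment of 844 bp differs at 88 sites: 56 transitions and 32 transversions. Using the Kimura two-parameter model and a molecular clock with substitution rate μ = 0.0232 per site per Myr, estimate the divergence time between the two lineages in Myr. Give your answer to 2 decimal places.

P = 56/844 ≈ 0.066351 and Q = 32/844 ≈ 0.037915.
Under the Kimura two-parameter model, d = −½ ln(1 − 2P − Q) − ¼ ln(1 − 2Q).
1 − 2P − Q = 0.829383, giving −½ ln(0.829383) = 0.093537.
1 − 2Q = 0.92417, giving −¼ ln(0.92417) = 0.019715.
d = 0.093537 + 0.019715 = 0.113252.
Under a molecular clock d = 2μt, so t = d/(2μ) = 0.113252 / (2 × 0.0232) = 2.44 Myr.

2.44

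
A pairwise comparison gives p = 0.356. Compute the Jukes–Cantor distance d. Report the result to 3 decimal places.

0.483

d = −(3/4) ln(1 − 4p/3) = −0.75 ln(1 − 0.474667) = −0.75 ln(0.525333)
  = −0.75 × (-0.643723) = 0.482792 substitutions/site.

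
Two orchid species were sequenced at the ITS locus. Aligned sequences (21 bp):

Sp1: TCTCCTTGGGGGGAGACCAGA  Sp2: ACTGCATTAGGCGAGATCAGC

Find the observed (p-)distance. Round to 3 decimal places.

0.381

The sequences differ at 8 of 21 positions (sites 1, 4, 6, 8, 9, 12, 17, 21).
p = 8/21 = 0.380952… ≈ 0.381 (to 3 d.p.).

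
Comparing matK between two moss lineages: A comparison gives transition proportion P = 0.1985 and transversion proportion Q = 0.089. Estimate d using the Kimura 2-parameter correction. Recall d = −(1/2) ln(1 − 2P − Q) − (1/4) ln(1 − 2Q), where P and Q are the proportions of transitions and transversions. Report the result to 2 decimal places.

Under the Kimura two-parameter model, d = −½ ln(1 − 2P − Q) − ¼ ln(1 − 2Q).
1 − 2P − Q = 0.514, giving −½ ln(0.514) = 0.332766.
1 − 2Q = 0.822, giving −¼ ln(0.822) = 0.049004.
d = 0.332766 + 0.049004 = 0.381770.

0.38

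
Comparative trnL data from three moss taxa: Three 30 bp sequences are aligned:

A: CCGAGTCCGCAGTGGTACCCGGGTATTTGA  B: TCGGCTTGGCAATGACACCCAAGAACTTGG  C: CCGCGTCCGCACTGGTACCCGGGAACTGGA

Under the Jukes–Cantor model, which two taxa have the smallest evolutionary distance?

A and C

A–B: 13/30 differ, p = 0.433, d = 0.647.
A–C: 5/30 differ, p = 0.167, d = 0.188.
B–C: 12/30 differ, p = 0.400, d = 0.572.
The smallest distance is between A and C.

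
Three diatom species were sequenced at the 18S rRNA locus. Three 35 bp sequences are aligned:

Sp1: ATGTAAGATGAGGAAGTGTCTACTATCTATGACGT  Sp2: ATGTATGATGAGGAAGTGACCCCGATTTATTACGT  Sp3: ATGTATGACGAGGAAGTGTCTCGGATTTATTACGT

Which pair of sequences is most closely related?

Sp1–Sp2: 7/35 differ, p = 0.200, d = 0.233.
Sp1–Sp3: 7/35 differ, p = 0.200, d = 0.233.
Sp2–Sp3: 4/35 differ, p = 0.114, d = 0.124.
The smallest distance is between Sp2 and Sp3.

Sp2 and Sp3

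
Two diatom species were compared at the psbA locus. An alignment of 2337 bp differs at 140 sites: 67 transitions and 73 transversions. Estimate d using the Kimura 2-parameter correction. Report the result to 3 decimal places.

P = 67/2337 ≈ 0.028669 and Q = 73/2337 ≈ 0.031237.
Under the Kimura two-parameter model, d = −½ ln(1 − 2P − Q) − ¼ ln(1 − 2Q).
1 − 2P − Q = 0.911425, giving −½ ln(0.911425) = 0.046373.
1 − 2Q = 0.937526, giving −¼ ln(0.937526) = 0.016128.
d = 0.046373 + 0.016128 = 0.062501.

0.063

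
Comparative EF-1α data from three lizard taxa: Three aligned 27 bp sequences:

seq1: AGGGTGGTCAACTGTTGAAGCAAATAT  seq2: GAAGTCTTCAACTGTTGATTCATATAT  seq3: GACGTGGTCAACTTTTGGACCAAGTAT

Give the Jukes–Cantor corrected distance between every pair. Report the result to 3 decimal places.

seq1–seq2: 8/27 sites differ → p ≈ 0.296296, d = −0.75 ln(1 − 0.395061) = 0.376971 ≈ 0.377.
seq1–seq3: 7/27 sites differ → p ≈ 0.259259, d = −0.75 ln(1 − 0.345679) = 0.318118 ≈ 0.318.
seq2–seq3: 9/27 sites differ → p ≈ 0.333333, d = −0.75 ln(1 − 0.444444) = 0.440839 ≈ 0.441.

d(seq1,seq2) = 0.377, d(seq1,seq3) = 0.318, d(seq2,seq3) = 0.441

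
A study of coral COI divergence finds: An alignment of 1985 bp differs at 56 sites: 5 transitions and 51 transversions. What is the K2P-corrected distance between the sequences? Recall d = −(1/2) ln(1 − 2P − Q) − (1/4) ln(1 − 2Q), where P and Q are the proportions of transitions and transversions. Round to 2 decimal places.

0.03

P = 5/1985 ≈ 0.002519 and Q = 51/1985 ≈ 0.025693.
Under the Kimura two-parameter model, d = −½ ln(1 − 2P − Q) − ¼ ln(1 − 2Q).
1 − 2P − Q = 0.969269, giving −½ ln(0.969269) = 0.015607.
1 − 2Q = 0.948614, giving −¼ ln(0.948614) = 0.013188.
d = 0.015607 + 0.013188 = 0.028795.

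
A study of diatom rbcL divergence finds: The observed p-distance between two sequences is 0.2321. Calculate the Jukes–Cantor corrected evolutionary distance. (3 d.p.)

0.278

d = −(3/4) ln(1 − 4p/3) = −0.75 ln(1 − 0.309467) = −0.75 ln(0.690533)
  = −0.75 × (-0.370292) = 0.277719 substitutions/site.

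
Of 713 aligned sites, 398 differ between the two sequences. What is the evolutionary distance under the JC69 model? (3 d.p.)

1.023

p = 398/713 ≈ 0.558205.
d = −(3/4) ln(1 − 4p/3) = −0.75 ln(1 − 0.744273) = −0.75 ln(0.255727)
  = −0.75 × (-1.363645) = 1.022734 substitutions/site.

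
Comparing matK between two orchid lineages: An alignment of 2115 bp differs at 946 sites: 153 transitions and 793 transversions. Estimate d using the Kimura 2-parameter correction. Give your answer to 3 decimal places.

0.713

P = 153/2115 ≈ 0.07234 and Q = 793/2115 ≈ 0.374941.
Under the Kimura two-parameter model, d = −½ ln(1 − 2P − Q) − ¼ ln(1 − 2Q).
1 − 2P − Q = 0.480379, giving −½ ln(0.480379) = 0.366590.
1 − 2Q = 0.250118, giving −¼ ln(0.250118) = 0.346456.
d = 0.366590 + 0.346456 = 0.713046.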